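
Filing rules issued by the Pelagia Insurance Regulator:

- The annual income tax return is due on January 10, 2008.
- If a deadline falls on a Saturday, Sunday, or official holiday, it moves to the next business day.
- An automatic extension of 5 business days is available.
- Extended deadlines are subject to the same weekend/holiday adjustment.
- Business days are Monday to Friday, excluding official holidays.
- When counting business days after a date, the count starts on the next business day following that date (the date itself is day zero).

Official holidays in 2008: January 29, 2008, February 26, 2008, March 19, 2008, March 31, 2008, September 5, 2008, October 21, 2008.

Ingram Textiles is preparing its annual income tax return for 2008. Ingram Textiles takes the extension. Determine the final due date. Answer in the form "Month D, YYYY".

January 17, 2008

The statutory due date is January 10, 2008.
January 10, 2008 falls on a Thursday, which is a business day, so no adjustment is needed.
The 5-business-day extension runs from January 10, 2008 to January 17, 2008.
January 17, 2008 falls on a Thursday, which is a business day, so no adjustment is needed.
Deadline: January 17, 2008.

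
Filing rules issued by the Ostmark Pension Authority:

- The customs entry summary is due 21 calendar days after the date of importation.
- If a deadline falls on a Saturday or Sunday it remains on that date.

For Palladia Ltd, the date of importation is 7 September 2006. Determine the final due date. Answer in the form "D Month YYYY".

From 7 September 2006, 21 calendar days later is 28 September 2006.
28 September 2006 falls on a Thursday. The rules make no weekend/holiday allowance, so it remains 28 September 2006.
So the filing is due 28 September 2006.

28 September 2006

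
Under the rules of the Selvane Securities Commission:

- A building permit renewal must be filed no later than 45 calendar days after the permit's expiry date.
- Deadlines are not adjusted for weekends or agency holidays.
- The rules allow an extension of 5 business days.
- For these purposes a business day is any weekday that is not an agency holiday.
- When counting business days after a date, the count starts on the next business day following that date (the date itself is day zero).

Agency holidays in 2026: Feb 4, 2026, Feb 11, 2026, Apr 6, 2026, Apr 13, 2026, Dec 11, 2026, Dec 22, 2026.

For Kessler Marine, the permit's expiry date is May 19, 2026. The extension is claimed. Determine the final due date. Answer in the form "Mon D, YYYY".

From May 19, 2026, 45 calendar days later is Jul 3, 2026.
No adjustment is made for weekends or holidays, so Jul 3, 2026 stands.
The 5-business-day extension runs from Jul 3, 2026 to Jul 10, 2026.
No adjustment is made for weekends or holidays, so Jul 10, 2026 stands.
The final due date is Jul 10, 2026.

Jul 10, 2026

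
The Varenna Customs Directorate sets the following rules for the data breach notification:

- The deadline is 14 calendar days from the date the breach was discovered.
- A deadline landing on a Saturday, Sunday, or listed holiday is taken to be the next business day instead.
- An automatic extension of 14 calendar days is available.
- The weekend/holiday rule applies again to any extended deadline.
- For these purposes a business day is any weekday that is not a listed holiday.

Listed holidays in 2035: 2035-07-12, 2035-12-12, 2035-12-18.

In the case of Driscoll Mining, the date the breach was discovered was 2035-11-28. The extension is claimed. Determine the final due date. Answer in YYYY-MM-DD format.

From 2035-11-28, 14 calendar days later is 2035-12-12.
2035-12-12 is a listed holiday; the next business day is 2035-12-13 (Thursday).
Add the 14 calendar-day extension to 2035-12-13: 2035-12-27.
2035-12-27 is a Thursday and not a listed holiday, so it stands.
So the filing is due 2035-12-27.

2035-12-27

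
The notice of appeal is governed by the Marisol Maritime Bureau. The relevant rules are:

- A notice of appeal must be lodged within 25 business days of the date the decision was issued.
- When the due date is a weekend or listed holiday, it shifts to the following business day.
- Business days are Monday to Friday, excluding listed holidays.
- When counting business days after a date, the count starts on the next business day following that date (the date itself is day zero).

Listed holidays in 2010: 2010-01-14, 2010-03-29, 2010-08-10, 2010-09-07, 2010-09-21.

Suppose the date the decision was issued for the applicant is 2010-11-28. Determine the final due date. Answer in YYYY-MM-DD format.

2010-12-31

Starting the day after 2010-11-28 and counting 25 business days lands on 2010-12-31.
2010-12-31 is a Friday and not a listed holiday, so it stands.
So the filing is due 2010-12-31.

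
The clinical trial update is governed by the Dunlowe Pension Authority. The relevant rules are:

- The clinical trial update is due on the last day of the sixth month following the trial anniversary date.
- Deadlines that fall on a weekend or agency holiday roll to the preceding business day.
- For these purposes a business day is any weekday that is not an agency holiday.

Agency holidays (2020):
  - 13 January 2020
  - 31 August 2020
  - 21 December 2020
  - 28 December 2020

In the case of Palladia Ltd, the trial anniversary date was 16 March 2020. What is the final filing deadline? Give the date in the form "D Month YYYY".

6 months after 16 March 2020 is September 2020; that month ends on 30 September 2020.
30 September 2020 (Wednesday) is already a business day.
Final deadline: 30 September 2020.

30 September 2020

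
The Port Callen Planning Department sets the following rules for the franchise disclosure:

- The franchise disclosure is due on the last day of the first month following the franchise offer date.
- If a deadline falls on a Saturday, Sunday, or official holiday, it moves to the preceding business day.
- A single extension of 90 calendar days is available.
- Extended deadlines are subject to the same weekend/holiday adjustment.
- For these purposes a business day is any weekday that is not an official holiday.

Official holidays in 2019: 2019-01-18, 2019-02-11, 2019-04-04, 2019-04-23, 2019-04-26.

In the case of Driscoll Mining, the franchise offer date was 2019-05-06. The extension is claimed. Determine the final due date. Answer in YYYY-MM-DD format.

1 month after 2019-05-06 is June 2019; that month ends on 2019-06-30.
2019-06-30 is a Sunday; the preceding business day is 2019-06-28 (Friday).
With the 90-day extension, 2019-06-28 becomes 2019-09-26.
2019-09-26 (Thursday) is already a business day.
The final due date is 2019-09-26.

2019-09-26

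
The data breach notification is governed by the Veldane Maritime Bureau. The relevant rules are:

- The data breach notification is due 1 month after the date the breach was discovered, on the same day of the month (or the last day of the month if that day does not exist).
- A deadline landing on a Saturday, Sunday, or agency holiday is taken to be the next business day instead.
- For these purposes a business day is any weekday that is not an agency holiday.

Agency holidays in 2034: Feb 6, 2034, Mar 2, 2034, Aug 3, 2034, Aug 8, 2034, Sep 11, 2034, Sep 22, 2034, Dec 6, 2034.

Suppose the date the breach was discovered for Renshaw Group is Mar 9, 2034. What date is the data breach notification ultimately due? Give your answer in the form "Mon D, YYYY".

Apr 10, 2034

Moving 1 month forward from Mar 9, 2034 on the corresponding day gives Apr 9, 2034.
Apr 9, 2034 is a Sunday; the next business day is Apr 10, 2034 (Monday).
Deadline: Apr 10, 2034.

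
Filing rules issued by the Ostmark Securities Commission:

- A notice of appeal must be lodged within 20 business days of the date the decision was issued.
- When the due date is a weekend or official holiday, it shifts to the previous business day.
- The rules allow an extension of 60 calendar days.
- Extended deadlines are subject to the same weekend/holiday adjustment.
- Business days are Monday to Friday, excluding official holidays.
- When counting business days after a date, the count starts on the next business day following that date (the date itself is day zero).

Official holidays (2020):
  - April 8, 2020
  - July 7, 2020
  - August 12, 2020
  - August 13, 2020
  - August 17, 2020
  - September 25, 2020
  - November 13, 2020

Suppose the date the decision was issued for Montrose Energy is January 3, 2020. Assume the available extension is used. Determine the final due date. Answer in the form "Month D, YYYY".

Starting the day after January 3, 2020 and counting 20 business days lands on January 31, 2020.
January 31, 2020 falls on a Friday, which is a business day, so no adjustment is needed.
Add the 60 calendar-day extension to January 31, 2020: March 31, 2020.
March 31, 2020 falls on a Tuesday, which is a business day, so no adjustment is needed.
Final deadline: March 31, 2020.

March 31, 2020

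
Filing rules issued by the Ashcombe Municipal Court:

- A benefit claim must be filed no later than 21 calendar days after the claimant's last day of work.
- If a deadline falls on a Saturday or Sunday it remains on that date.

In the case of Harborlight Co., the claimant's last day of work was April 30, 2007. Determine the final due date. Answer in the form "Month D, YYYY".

May 21, 2007

From April 30, 2007, 21 calendar days later is May 21, 2007.
May 21, 2007 is a Monday; no weekend or holiday adjustment applies.
Final deadline: May 21, 2007.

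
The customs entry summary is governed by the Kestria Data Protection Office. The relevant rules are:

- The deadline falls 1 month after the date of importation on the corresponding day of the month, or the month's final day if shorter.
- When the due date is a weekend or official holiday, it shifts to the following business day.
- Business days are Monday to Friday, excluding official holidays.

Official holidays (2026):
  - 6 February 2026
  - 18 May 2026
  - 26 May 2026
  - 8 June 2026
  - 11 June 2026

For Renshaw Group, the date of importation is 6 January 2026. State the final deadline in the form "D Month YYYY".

9 February 2026

1 month from 6 January 2026 is 6 February 2026.
6 February 2026 is a listed holiday, so it moves to the next business day, 9 February 2026 (Monday).
So the filing is due 9 February 2026.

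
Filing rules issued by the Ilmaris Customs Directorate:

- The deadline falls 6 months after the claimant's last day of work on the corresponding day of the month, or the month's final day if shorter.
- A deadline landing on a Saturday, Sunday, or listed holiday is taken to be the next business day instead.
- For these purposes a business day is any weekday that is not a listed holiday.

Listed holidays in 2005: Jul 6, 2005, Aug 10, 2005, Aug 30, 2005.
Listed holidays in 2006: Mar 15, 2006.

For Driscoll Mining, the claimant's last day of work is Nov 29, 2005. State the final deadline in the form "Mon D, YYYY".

Moving 6 months forward from Nov 29, 2005 on the corresponding day gives May 29, 2006.
May 29, 2006 (Monday) is already a business day.
The final due date is May 29, 2006.

May 29, 2006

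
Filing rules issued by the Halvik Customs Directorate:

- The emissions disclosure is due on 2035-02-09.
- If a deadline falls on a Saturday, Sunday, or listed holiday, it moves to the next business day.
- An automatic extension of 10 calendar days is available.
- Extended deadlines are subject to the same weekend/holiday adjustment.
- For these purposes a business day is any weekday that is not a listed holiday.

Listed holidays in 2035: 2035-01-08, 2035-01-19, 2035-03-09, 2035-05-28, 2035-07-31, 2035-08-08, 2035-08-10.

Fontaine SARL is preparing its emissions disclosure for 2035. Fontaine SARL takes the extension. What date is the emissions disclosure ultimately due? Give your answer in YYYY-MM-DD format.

2035-02-19

Start from the fixed due date, 2035-02-09.
2035-02-09 (Friday) is already a business day.
The 10-calendar-day extension moves the deadline from 2035-02-09 to 2035-02-19.
2035-02-19 falls on a Monday, which is a business day, so no adjustment is needed.
Deadline: 2035-02-19.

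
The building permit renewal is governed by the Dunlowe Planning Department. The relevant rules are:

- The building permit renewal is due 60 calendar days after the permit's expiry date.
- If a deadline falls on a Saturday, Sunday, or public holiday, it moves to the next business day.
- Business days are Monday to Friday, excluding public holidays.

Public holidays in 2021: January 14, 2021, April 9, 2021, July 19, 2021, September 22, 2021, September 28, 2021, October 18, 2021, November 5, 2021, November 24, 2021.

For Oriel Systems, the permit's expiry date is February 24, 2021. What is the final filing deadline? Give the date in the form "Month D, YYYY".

April 26, 2021

Adding 60 calendar days to February 24, 2021 gives April 25, 2021.
April 25, 2021 is a Sunday; the next business day is April 26, 2021 (Monday).
The final due date is April 26, 2021.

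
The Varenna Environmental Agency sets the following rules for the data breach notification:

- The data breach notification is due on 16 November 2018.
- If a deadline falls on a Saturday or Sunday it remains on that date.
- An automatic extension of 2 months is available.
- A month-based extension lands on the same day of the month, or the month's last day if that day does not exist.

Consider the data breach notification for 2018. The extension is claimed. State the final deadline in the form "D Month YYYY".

16 January 2019

Start from the fixed due date, 16 November 2018.
No adjustment is made for weekends or holidays, so 16 November 2018 stands.
The 2 months extension carries 16 November 2018 to 16 January 2019.
16 January 2019 falls on a Wednesday. The rules make no weekend/holiday allowance, so it remains 16 January 2019.
Final deadline: 16 January 2019.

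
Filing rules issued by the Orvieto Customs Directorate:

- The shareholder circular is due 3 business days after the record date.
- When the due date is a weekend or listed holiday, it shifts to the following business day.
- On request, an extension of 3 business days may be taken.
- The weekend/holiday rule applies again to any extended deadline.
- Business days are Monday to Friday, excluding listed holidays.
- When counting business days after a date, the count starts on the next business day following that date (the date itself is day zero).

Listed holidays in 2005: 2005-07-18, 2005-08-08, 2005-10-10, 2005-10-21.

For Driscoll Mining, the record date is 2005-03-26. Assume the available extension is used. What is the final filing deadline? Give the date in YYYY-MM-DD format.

2005-04-04

Counting 3 business days after 2005-03-26 (skipping weekends and listed holidays) reaches 2005-03-30.
2005-03-30 falls on a Wednesday, which is a business day, so no adjustment is needed.
Counting 3 further business days from 2005-03-30 reaches 2005-04-04.
2005-04-04 is a Monday and not a listed holiday, so it stands.
Deadline: 2005-04-04.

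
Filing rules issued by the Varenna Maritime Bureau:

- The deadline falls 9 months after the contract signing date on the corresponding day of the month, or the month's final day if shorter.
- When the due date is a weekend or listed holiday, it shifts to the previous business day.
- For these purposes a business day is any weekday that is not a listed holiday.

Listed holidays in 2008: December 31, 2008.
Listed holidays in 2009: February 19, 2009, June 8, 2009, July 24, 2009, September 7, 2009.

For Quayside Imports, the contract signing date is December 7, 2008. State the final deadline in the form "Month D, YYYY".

September 4, 2009

9 months after December 7, 2008, on the same day of the month, is September 7, 2009.
Because September 7, 2009 is a listed holiday, the deadline becomes September 4, 2009 (Friday).
So the filing is due September 4, 2009.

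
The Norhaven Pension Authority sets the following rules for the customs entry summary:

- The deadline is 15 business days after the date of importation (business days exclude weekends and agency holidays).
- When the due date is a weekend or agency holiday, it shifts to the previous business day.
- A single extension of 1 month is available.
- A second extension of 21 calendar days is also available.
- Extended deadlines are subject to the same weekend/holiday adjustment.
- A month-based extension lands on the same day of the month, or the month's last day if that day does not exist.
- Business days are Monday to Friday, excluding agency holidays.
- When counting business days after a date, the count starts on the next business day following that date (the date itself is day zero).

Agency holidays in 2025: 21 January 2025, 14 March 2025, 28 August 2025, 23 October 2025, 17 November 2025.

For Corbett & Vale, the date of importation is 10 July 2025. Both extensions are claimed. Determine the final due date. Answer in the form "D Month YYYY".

19 September 2025

Starting the day after 10 July 2025 and counting 15 business days lands on 31 July 2025.
31 July 2025 is a Thursday and not a listed holiday, so it stands.
Add 1 month to 31 July 2025: 31 August 2025.
31 August 2025 is a Sunday; the preceding business day is 29 August 2025 (Friday).
With the 21-day extension, 29 August 2025 becomes 19 September 2025.
19 September 2025 (Friday) is already a business day.
So the filing is due 19 September 2025.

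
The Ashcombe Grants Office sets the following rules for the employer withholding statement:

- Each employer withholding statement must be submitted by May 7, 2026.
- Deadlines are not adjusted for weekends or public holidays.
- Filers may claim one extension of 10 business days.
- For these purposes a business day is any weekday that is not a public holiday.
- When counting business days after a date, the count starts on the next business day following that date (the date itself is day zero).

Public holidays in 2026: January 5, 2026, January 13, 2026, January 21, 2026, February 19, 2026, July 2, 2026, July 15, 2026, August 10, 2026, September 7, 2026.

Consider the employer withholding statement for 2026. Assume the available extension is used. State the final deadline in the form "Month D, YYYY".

The stated deadline is May 7, 2026.
May 7, 2026 falls on a Thursday. The rules make no weekend/holiday allowance, so it remains May 7, 2026.
The 10-business-day extension runs from May 7, 2026 to May 21, 2026.
May 21, 2026 is a Thursday; no weekend or holiday adjustment applies.
Deadline: May 21, 2026.

May 21, 2026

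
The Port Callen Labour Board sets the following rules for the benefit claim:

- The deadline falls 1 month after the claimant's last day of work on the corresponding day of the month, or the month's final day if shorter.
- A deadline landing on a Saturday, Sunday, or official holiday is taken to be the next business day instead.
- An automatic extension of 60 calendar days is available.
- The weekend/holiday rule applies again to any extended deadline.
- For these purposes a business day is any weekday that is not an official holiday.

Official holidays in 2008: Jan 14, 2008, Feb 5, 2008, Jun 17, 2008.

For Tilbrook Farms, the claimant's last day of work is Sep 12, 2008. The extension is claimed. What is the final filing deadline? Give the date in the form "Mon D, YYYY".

Dec 12, 2008

Moving 1 month forward from Sep 12, 2008 on the corresponding day gives Oct 12, 2008.
Because Oct 12, 2008 is a Sunday, the deadline becomes Oct 13, 2008 (Monday).
Applying the 60-calendar-day extension: Oct 13, 2008 + 60 days = Dec 12, 2008.
Dec 12, 2008 falls on a Friday, which is a business day, so no adjustment is needed.
So the filing is due Dec 12, 2008.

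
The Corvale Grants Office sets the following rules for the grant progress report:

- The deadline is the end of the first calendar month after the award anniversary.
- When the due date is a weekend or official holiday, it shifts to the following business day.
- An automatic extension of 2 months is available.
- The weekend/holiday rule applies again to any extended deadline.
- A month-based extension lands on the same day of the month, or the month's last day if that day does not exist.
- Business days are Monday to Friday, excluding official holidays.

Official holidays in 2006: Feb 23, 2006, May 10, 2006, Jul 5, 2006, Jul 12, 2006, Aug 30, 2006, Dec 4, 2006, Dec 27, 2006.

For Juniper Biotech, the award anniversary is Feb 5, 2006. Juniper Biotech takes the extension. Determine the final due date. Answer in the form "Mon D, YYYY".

May 31, 2006

1 month after Feb 5, 2006 falls in March 2006; the last day of that month is Mar 31, 2006.
Mar 31, 2006 (Friday) is already a business day.
Add 2 months to Mar 31, 2006: May 31, 2006.
Since May 31, 2006 is a Wednesday and not a holiday, the date is unchanged.
So the filing is due May 31, 2006.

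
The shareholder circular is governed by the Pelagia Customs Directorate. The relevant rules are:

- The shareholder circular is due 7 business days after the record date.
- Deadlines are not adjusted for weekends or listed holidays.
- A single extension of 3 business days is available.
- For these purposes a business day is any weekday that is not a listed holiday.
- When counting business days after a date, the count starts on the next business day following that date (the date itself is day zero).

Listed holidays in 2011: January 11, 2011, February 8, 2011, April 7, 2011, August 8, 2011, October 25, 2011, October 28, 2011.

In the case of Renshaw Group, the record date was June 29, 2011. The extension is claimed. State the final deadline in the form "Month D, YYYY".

July 13, 2011

Starting the day after June 29, 2011 and counting 7 business days lands on July 8, 2011.
No adjustment is made for weekends or holidays, so July 8, 2011 stands.
The 3-business-day extension runs from July 8, 2011 to July 13, 2011.
No adjustment is made for weekends or holidays, so July 13, 2011 stands.
Deadline: July 13, 2011.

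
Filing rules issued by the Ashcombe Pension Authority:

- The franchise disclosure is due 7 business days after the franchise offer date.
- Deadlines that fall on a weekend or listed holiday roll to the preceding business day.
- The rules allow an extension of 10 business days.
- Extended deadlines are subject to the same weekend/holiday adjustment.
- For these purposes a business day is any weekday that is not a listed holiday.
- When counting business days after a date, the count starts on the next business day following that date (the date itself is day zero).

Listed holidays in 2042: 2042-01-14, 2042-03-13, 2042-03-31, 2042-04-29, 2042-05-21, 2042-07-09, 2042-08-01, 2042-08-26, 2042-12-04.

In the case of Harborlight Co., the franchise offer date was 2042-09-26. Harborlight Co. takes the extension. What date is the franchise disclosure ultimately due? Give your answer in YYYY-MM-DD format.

2042-10-21

Counting 7 business days after 2042-09-26 (skipping weekends and listed holidays) reaches 2042-10-07.
Since 2042-10-07 is a Tuesday and not a holiday, the date is unchanged.
Applying the 10-business-day extension: 10 business days after 2042-10-07 is 2042-10-21.
2042-10-21 is a Tuesday and not a listed holiday, so it stands.
The final due date is 2042-10-21.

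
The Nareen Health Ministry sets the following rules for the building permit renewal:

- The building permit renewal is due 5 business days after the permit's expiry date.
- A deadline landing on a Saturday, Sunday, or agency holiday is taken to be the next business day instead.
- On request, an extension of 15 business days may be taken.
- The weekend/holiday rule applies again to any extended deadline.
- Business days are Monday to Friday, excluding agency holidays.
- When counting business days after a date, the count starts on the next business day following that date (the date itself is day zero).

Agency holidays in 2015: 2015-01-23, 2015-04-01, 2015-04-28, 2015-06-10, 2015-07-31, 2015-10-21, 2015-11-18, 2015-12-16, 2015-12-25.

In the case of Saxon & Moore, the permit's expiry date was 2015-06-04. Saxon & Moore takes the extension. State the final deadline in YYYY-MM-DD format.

2015-07-03

Counting 5 business days after 2015-06-04 (skipping weekends and listed holidays) reaches 2015-06-12.
2015-06-12 (Friday) is already a business day.
Counting 15 further business days from 2015-06-12 reaches 2015-07-03.
2015-07-03 is a Friday and not a listed holiday, so it stands.
So the filing is due 2015-07-03.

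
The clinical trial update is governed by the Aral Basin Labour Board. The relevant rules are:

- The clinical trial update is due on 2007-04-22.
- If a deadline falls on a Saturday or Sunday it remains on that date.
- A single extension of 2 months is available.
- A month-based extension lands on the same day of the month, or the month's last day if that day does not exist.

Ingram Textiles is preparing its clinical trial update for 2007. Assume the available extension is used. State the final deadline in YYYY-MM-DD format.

Start from the fixed due date, 2007-04-22.
2007-04-22 falls on a Sunday. The rules make no weekend/holiday allowance, so it remains 2007-04-22.
Applying the 2 months extension: 2 months after 2007-04-22 is 2007-06-22.
2007-06-22 falls on a Friday. The rules make no weekend/holiday allowance, so it remains 2007-06-22.
The final due date is 2007-06-22.

2007-06-22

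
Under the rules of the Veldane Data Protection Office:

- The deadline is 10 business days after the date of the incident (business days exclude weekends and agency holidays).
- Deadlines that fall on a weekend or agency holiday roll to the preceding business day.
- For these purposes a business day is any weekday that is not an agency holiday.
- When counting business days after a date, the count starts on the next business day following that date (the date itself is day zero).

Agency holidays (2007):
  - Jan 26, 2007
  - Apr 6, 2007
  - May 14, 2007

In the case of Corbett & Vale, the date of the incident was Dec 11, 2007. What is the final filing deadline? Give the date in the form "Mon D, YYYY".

Starting the day after Dec 11, 2007 and counting 10 business days lands on Dec 25, 2007.
Dec 25, 2007 (Tuesday) is already a business day.
So the filing is due Dec 25, 2007.

Dec 25, 2007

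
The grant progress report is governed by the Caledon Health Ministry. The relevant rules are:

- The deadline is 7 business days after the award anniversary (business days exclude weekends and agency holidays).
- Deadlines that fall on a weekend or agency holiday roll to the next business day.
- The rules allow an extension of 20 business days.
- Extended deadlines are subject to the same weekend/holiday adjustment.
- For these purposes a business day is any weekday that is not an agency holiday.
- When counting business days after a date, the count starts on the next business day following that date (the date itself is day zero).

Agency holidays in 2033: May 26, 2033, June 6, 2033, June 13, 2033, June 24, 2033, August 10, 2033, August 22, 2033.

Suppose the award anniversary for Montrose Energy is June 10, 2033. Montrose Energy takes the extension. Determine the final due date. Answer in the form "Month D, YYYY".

Counting 7 business days after June 10, 2033 (skipping weekends and listed holidays) reaches June 22, 2033.
June 22, 2033 (Wednesday) is already a business day.
Counting 20 further business days from June 22, 2033 reaches July 21, 2033.
July 21, 2033 is a Thursday and not a listed holiday, so it stands.
Final deadline: July 21, 2033.

July 21, 2033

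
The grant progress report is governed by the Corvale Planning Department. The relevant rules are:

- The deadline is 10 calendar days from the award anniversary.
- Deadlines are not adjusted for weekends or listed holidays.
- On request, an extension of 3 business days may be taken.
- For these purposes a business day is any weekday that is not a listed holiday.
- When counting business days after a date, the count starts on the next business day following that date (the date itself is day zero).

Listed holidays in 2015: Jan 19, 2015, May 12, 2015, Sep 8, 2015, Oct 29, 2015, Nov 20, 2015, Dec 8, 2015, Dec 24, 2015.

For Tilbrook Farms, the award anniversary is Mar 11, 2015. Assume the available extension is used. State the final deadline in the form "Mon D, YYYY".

Trigger date Mar 11, 2015 + 10 calendar days = Mar 21, 2015.
No adjustment is made for weekends or holidays, so Mar 21, 2015 stands.
Counting 3 further business days from Mar 21, 2015 reaches Mar 25, 2015.
No adjustment is made for weekends or holidays, so Mar 25, 2015 stands.
So the filing is due Mar 25, 2015.

Mar 25, 2015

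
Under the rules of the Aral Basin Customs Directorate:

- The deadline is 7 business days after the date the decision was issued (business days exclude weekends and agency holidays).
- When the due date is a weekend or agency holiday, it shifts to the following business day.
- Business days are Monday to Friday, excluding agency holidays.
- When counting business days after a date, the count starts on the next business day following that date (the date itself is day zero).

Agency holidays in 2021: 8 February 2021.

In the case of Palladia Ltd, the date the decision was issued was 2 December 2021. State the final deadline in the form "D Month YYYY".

13 December 2021

Starting the day after 2 December 2021 and counting 7 business days lands on 13 December 2021.
13 December 2021 falls on a Monday, which is a business day, so no adjustment is needed.
Final deadline: 13 December 2021.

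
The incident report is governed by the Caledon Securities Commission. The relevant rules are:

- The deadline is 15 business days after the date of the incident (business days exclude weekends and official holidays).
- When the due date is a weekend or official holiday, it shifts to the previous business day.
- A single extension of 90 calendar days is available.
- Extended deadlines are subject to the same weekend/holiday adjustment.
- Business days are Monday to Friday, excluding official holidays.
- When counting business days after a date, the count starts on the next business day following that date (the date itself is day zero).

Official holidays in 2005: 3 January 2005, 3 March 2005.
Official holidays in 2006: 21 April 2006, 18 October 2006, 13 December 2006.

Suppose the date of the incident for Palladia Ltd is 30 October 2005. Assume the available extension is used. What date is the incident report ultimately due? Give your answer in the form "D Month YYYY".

16 February 2006

Starting the day after 30 October 2005 and counting 15 business days lands on 18 November 2005.
18 November 2005 falls on a Friday, which is a business day, so no adjustment is needed.
With the 90-day extension, 18 November 2005 becomes 16 February 2006.
16 February 2006 falls on a Thursday, which is a business day, so no adjustment is needed.
So the filing is due 16 February 2006.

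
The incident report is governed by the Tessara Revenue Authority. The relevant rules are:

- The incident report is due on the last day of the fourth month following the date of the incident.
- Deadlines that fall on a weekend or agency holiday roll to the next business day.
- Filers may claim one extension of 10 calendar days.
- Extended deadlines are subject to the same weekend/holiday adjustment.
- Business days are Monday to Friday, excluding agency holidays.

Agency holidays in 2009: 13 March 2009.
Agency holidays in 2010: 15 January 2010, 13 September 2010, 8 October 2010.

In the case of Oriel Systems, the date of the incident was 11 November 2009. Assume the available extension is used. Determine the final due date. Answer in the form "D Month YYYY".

12 April 2010

The fourth month after 11 November 2009 is March 2010, whose last day is 31 March 2010.
Since 31 March 2010 is a Wednesday and not a holiday, the date is unchanged.
The 10-calendar-day extension moves the deadline from 31 March 2010 to 10 April 2010.
10 April 2010 is a Saturday; the next business day is 12 April 2010 (Monday).
So the filing is due 12 April 2010.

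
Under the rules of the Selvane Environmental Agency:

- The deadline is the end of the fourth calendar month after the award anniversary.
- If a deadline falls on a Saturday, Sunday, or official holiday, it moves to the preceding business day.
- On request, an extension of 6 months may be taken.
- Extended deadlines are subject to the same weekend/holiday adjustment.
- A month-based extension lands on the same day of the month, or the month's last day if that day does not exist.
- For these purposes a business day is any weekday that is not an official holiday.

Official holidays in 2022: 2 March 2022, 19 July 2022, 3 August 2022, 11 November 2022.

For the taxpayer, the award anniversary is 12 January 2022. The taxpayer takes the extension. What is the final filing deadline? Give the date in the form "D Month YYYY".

4 months after 12 January 2022 falls in May 2022; the last day of that month is 31 May 2022.
31 May 2022 is a Tuesday and not a listed holiday, so it stands.
Add 6 months to 31 May 2022: 30 November 2022 (day 31 does not exist in November, so the month's last day is used).
30 November 2022 falls on a Wednesday, which is a business day, so no adjustment is needed.
The final due date is 30 November 2022.

30 November 2022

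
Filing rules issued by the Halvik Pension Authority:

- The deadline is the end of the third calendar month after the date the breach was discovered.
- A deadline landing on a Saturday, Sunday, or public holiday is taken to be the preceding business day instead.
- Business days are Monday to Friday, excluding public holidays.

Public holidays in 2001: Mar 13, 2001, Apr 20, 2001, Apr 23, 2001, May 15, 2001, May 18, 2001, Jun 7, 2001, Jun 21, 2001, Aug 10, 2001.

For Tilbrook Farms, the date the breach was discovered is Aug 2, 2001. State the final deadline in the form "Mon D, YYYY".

The third month after Aug 2, 2001 is November 2001, whose last day is Nov 30, 2001.
Nov 30, 2001 is a Friday and not a listed holiday, so it stands.
Final deadline: Nov 30, 2001.

Nov 30, 2001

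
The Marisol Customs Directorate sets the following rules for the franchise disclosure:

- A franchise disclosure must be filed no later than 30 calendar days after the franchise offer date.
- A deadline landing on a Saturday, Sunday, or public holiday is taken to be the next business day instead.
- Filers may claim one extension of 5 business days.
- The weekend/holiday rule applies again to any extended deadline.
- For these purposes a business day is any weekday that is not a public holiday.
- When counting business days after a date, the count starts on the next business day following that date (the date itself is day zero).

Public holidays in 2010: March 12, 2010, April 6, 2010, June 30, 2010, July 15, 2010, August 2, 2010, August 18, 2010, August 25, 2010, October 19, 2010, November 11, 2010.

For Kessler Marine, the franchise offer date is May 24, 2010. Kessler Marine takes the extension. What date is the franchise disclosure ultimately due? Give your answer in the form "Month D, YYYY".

July 1, 2010

Adding 30 calendar days to May 24, 2010 gives June 23, 2010.
June 23, 2010 falls on a Wednesday, which is a business day, so no adjustment is needed.
Applying the 5-business-day extension: 5 business days after June 23, 2010 is July 1, 2010.
July 1, 2010 (Thursday) is already a business day.
So the filing is due July 1, 2010.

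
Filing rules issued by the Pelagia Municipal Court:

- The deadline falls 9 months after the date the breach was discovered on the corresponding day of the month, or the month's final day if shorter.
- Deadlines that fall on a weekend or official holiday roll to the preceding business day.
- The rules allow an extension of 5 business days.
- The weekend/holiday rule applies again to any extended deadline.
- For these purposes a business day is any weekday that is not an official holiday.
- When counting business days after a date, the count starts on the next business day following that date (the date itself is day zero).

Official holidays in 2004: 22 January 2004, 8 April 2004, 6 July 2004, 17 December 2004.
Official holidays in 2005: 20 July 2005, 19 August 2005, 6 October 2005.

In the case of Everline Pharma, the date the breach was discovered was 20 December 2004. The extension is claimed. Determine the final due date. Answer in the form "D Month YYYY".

Moving 9 months forward from 20 December 2004 on the corresponding day gives 20 September 2005.
20 September 2005 falls on a Tuesday, which is a business day, so no adjustment is needed.
Applying the 5-business-day extension: 5 business days after 20 September 2005 is 27 September 2005.
Since 27 September 2005 is a Tuesday and not a holiday, the date is unchanged.
Final deadline: 27 September 2005.

27 September 2005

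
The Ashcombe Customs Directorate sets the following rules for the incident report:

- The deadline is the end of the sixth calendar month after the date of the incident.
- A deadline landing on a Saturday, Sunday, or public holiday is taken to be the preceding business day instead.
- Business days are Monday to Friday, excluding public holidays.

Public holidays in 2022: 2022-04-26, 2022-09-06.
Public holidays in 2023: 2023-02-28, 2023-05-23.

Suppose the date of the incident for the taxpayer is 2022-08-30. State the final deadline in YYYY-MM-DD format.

2023-02-27

6 months after 2022-08-30 is February 2023; that month ends on 2023-02-28.
2023-02-28 is a listed holiday, so it moves to the preceding business day, 2023-02-27 (Monday).
The final due date is 2023-02-27.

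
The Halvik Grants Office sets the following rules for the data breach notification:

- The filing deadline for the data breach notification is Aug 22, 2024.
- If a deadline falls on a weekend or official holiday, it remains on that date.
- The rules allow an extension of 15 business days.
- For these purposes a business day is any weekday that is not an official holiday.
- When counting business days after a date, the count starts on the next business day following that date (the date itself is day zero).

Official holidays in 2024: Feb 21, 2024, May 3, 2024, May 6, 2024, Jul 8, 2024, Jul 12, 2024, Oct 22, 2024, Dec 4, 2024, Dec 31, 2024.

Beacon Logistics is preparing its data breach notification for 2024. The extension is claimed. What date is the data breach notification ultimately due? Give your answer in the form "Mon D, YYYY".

Start from the fixed due date, Aug 22, 2024.
Aug 22, 2024 falls on a Thursday. The rules make no weekend/holiday allowance, so it remains Aug 22, 2024.
Counting 15 further business days from Aug 22, 2024 reaches Sep 12, 2024.
No adjustment is made for weekends or holidays, so Sep 12, 2024 stands.
So the filing is due Sep 12, 2024.

Sep 12, 2024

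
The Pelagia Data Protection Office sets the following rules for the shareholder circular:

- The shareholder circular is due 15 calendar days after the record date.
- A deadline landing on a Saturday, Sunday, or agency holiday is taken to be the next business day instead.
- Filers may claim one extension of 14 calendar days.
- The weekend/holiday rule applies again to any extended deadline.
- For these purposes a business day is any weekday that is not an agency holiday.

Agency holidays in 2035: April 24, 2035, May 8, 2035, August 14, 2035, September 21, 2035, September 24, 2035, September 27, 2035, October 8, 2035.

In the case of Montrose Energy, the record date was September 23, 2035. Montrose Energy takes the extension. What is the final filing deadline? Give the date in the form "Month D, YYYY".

October 23, 2035

From September 23, 2035, 15 calendar days later is October 8, 2035.
Because October 8, 2035 is a listed holiday, the deadline becomes October 9, 2035 (Tuesday).
With the 14-day extension, October 9, 2035 becomes October 23, 2035.
Since October 23, 2035 is a Tuesday and not a holiday, the date is unchanged.
Deadline: October 23, 2035.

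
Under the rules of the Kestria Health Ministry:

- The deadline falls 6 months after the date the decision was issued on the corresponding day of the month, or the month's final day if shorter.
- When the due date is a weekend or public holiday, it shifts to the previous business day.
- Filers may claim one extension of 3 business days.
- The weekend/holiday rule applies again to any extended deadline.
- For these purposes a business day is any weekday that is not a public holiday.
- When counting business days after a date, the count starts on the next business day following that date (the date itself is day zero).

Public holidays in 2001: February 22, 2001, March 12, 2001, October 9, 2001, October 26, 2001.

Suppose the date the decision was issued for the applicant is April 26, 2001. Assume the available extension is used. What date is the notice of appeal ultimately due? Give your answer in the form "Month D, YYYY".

6 months from April 26, 2001 is October 26, 2001.
Because October 26, 2001 is a listed holiday, the deadline becomes October 25, 2001 (Thursday).
Applying the 3-business-day extension: 3 business days after October 25, 2001 is October 31, 2001.
Since October 31, 2001 is a Wednesday and not a holiday, the date is unchanged.
So the filing is due October 31, 2001.

October 31, 2001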